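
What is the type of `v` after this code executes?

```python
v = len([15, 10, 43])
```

len() always returns int

int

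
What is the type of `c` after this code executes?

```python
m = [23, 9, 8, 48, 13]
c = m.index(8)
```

list.index() returns int

int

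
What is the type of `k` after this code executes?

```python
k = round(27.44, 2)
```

round() with ndigits arg returns float

float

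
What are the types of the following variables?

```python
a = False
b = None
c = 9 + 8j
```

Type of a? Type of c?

a is bool; c is complex

bool, complex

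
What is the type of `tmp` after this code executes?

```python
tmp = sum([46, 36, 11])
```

sum() of ints returns int

int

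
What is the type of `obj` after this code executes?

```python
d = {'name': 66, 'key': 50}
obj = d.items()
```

dict.items() returns a dict_items view

dict_items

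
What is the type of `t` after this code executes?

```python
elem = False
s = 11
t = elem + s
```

bool + int returns int (False is 0, so 0 + 11 = 11)

int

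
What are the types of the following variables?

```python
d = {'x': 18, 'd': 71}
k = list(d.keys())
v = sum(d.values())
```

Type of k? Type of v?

list(...) returns list; sum of int values returns int

list, int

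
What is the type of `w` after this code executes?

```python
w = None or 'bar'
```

'or' with None returns the other value ('bar', str)

str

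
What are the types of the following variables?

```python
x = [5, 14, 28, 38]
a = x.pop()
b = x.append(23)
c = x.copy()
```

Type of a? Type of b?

list.pop() returns the element (int); list.append() returns None

int, NoneType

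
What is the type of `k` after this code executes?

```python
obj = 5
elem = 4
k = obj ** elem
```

int ** positive int returns int (5 ** 4 = 625)

int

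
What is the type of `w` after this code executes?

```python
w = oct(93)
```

oct() returns str representation

str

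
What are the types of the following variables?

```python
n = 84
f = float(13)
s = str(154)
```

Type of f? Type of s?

f is float; s is str

float, str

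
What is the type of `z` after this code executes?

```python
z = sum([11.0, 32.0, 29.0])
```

sum() of floats returns float

float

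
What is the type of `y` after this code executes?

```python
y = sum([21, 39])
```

sum() of ints returns int

int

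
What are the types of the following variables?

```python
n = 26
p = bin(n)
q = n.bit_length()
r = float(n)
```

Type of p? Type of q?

bin() returns str; int.bit_length() returns int

str, int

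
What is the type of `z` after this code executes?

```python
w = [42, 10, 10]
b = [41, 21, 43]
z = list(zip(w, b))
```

list(zip(...)) returns a list of tuples

list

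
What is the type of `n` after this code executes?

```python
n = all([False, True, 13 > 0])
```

all() returns bool

bool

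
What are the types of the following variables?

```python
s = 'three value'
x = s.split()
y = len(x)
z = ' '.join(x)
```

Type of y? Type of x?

len() returns int; str.split() returns list

int, list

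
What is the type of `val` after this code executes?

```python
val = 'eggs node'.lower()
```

str.lower() returns str

str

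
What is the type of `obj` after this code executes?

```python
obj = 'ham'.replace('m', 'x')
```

str.replace() returns str

str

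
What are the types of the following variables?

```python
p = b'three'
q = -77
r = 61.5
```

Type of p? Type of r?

p is bytes; r is float

bytes, float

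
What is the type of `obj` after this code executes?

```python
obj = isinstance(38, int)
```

isinstance() returns bool

bool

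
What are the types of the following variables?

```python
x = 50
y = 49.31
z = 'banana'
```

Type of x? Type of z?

x is int; z is str

int, str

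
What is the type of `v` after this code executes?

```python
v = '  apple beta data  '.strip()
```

str.strip() returns str

str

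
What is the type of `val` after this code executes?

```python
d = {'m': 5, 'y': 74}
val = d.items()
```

dict.items() returns a dict_items view

dict_items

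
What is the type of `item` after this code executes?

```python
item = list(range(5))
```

list(range(...)) returns list

list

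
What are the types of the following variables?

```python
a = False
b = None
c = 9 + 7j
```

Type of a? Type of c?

a is bool; c is complex

bool, complex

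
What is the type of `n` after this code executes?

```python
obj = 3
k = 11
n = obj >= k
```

Comparison operators return bool

bool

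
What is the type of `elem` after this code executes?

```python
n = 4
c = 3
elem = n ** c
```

int ** positive int returns int (4 ** 3 = 64)

int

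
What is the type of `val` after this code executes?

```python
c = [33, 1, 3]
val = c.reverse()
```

list.reverse() returns None

NoneType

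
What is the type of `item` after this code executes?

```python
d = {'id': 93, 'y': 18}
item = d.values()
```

.values() returns a dict_values view object

dict_values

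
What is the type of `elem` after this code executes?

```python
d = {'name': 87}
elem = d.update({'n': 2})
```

dict.update() returns None

NoneType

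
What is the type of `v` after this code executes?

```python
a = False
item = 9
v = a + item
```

bool + int returns int (False is 0, so 0 + 9 = 9)

int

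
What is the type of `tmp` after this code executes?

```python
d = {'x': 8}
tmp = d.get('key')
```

dict.get() returns None when key 'key' is not found and no default given

NoneType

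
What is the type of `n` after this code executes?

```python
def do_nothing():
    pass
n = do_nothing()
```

A function with no return statement returns None

NoneType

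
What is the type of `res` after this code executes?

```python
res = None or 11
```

'or' with None returns the other value (11, int)

int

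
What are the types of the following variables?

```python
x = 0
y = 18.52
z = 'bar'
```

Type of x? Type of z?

x is int; z is str

int, str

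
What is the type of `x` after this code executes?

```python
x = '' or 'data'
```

'or' returns first truthy value ('data', which is str)

str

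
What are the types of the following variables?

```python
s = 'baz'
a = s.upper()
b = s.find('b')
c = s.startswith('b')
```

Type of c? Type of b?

str.startswith() returns bool; str.find() returns int

bool, int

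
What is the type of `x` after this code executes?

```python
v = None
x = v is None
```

'is' comparison returns bool

bool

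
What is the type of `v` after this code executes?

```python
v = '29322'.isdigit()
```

str.isdigit() returns bool

bool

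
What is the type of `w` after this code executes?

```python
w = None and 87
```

'and' returns first falsy value (None)

NoneType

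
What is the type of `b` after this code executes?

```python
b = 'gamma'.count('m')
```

str.count() returns int

int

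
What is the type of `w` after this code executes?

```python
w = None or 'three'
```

'or' with None returns the other value ('three', str)

str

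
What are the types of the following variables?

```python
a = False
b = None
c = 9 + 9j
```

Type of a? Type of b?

a is bool; b is NoneType

bool, NoneType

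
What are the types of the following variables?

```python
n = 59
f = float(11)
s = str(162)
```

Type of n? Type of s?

n is int; s is str

int, str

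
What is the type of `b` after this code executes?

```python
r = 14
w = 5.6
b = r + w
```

int + float returns float (14 + 5.6 = 19.6)

float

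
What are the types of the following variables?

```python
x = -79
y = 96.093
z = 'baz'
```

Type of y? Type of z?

y is float; z is str

float, str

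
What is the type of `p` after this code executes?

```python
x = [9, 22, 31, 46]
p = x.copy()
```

list.copy() returns list

list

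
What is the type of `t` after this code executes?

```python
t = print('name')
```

print() returns None

NoneType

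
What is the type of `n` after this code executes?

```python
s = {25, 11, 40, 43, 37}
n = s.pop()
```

Popping from a set of ints returns int

int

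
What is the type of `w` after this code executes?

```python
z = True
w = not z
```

'not' always returns bool

bool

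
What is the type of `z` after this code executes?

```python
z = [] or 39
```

'or' returns first truthy value (39, which is int)

int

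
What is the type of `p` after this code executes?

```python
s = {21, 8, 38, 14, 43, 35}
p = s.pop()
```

Popping from a set of ints returns int

int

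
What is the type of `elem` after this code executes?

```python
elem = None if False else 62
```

Ternary: condition is False, else branch (62) taken → int

int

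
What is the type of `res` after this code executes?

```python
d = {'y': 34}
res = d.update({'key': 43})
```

dict.update() returns None

NoneType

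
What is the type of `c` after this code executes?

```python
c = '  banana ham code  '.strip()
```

str.strip() returns str

str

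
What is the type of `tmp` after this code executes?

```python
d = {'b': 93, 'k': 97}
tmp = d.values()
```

.values() returns a dict_values view object

dict_values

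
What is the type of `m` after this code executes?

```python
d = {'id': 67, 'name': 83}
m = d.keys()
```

.keys() returns a dict_keys view object

dict_keys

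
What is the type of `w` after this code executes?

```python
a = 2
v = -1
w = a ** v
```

int ** negative int returns float

float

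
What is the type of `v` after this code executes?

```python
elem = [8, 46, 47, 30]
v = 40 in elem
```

'in' operator returns bool

bool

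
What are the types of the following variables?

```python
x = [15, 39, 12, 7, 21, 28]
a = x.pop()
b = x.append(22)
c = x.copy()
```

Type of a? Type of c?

list.pop() returns the element (int); list.copy() returns list

int, list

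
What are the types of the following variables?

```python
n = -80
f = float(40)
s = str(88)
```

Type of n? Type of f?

n is int; f is float

int, float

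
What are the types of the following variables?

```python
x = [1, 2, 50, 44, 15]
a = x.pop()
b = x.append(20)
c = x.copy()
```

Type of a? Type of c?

list.pop() returns the element (int); list.copy() returns list

int, list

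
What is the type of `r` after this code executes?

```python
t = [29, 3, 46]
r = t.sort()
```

list.sort() returns None (sorts in place)

NoneType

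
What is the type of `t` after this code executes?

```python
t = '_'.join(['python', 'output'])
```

str.join() returns str

str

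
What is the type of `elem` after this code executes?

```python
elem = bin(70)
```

bin() returns str representation

str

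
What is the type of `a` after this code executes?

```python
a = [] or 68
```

'or' returns first truthy value (68, which is int)

int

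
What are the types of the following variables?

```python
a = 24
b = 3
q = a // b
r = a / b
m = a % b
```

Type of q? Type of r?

int // int returns int; int / int returns float

int, float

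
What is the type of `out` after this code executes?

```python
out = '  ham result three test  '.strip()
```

str.strip() returns str

str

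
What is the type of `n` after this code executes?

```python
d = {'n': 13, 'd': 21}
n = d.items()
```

dict.items() returns a dict_items view

dict_items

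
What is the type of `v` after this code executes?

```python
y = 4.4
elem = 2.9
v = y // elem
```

float // float returns float (floor division preserves float type)

float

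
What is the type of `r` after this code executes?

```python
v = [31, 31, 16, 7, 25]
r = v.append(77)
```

list.append() returns None (mutates in place)

NoneType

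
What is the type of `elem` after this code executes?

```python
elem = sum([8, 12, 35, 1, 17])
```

sum() of ints returns int

int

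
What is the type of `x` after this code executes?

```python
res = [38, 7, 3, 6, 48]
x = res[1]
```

Indexing a list of ints returns int (res[1] = 7)

int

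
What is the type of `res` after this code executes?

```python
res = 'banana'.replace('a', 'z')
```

str.replace() returns str

str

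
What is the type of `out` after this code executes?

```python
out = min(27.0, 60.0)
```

min() of floats returns float

float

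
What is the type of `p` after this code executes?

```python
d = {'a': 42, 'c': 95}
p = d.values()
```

.values() returns a dict_values view object

dict_values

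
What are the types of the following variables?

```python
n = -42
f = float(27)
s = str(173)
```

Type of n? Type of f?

n is int; f is float

int, float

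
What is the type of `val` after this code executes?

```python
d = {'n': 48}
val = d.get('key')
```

dict.get() returns None when key 'key' is not found and no default given

NoneType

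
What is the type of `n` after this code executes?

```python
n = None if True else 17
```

Ternary: condition is True, if branch (None) taken → NoneType

NoneType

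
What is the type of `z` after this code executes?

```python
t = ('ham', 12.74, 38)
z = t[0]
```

Index 0 of tuple is 'ham' which is str

str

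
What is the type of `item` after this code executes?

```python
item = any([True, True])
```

any() returns bool

bool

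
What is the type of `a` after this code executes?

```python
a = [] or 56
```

'or' returns first truthy value (56, which is int)

int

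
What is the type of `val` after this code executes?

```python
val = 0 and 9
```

'and' returns the first falsy value (0, which is int)

int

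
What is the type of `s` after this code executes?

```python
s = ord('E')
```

ord() returns int (Unicode code point)

int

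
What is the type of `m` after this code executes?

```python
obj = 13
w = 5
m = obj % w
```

int % int returns int (13 % 5 = 3)

int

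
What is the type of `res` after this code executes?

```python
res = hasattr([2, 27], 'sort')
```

hasattr() returns bool

bool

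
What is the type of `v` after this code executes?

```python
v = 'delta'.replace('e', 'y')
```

str.replace() returns str

str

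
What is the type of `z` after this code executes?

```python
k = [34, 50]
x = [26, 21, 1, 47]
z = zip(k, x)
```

zip() returns a zip iterator object

zip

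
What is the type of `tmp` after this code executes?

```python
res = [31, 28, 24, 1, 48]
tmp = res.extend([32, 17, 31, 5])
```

list.extend() returns None

NoneType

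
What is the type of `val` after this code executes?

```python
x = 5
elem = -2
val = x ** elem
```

int ** negative int returns float

float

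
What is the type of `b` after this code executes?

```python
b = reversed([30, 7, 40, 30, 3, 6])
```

reversed() on a list returns a list_reverseiterator

list_reverseiterator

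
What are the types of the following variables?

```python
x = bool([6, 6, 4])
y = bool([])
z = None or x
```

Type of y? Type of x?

bool() returns bool; bool() returns bool

bool, bool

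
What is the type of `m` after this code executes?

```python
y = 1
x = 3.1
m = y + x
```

int + float returns float (1 + 3.1 = 4.1)

float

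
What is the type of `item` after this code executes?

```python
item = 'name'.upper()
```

str.upper() returns str

str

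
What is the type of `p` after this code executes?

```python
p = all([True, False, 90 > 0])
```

all() returns bool

bool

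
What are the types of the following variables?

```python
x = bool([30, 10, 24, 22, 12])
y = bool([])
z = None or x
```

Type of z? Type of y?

None or <bool> returns the bool; bool() returns bool

bool, bool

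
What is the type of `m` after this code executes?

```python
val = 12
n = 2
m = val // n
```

int // int returns int (12 // 2 = 6)

int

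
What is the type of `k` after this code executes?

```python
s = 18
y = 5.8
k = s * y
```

int * float returns float (18 * 5.8 = 104.4)

float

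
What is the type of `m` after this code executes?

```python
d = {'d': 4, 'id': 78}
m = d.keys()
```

.keys() returns a dict_keys view object

dict_keys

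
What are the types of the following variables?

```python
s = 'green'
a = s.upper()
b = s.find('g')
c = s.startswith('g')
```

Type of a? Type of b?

str.upper() returns str; str.find() returns int

str, int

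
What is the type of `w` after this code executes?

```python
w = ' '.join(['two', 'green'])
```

str.join() returns str

str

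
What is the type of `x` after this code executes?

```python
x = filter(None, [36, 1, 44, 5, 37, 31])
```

filter() returns a filter iterator object

filter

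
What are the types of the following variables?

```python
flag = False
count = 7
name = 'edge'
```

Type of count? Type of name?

count is int; name is str

int, str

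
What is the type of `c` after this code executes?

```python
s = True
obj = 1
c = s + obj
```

bool + int returns int (True is 1, so 1 + 1 = 2)

int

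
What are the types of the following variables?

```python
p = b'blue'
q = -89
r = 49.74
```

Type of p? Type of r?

p is bytes; r is float

bytes, float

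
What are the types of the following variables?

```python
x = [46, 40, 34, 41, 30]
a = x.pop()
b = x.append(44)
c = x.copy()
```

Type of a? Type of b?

list.pop() returns the element (int); list.append() returns None

int, NoneType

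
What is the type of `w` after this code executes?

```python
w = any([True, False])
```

any() returns bool

bool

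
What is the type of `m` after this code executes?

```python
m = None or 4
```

'or' with None returns the other value (4, int)

int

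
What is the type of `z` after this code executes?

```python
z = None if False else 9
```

Ternary: condition is False, else branch (9) taken → int

int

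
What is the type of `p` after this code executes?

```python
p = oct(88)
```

oct() returns str representation

str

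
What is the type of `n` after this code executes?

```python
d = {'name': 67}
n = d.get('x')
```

dict.get() returns None when key 'x' is not found and no default given

NoneType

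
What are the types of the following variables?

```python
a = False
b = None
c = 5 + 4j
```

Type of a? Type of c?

a is bool; c is complex

bool, complex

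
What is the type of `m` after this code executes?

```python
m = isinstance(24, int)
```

isinstance() returns bool

bool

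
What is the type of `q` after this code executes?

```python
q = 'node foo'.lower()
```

str.lower() returns str

str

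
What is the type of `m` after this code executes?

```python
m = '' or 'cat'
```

'or' returns first truthy value ('cat', which is str)

str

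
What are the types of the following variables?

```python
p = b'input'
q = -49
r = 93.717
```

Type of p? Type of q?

p is bytes; q is int

bytes, int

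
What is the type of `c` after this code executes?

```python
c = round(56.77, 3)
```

round() with ndigits arg returns float

float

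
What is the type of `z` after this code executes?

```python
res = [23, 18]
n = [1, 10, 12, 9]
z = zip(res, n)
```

zip() returns a zip iterator object

zip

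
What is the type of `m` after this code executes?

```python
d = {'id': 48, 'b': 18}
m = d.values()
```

.values() returns a dict_values view object

dict_values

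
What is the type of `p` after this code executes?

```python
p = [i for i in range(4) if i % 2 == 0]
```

A list comprehension [...] produces a list

list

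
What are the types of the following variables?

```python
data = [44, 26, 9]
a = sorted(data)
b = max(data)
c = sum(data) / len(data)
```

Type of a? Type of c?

sorted() returns list; int / int returns float

list, float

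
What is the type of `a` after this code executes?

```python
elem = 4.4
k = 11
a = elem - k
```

float - int returns float (4.4 - 11 = -6.6)

float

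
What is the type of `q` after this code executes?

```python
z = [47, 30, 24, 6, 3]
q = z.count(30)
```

list.count() returns int

int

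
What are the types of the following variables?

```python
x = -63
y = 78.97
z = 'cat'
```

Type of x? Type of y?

x is int; y is float

int, float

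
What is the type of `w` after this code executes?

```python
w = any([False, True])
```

any() returns bool

bool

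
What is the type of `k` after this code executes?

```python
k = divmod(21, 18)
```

divmod() returns a tuple (quotient, remainder)

tuple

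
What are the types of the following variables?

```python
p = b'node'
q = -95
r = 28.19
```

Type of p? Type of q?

p is bytes; q is int

bytes, int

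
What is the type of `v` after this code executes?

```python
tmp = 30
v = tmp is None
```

'is' comparison returns bool

bool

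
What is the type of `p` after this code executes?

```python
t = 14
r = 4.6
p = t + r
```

int + float returns float (14 + 4.6 = 18.6)

float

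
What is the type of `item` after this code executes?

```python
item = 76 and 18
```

'and' returns the last value when all truthy (18, which is int)

int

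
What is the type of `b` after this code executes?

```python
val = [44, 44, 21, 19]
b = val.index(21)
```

list.index() returns int

int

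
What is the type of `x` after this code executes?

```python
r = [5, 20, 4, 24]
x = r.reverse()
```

list.reverse() returns None

NoneType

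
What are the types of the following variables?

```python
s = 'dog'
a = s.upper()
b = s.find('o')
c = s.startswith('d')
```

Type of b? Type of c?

str.find() returns int; str.startswith() returns bool

int, bool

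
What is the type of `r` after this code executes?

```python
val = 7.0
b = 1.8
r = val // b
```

float // float returns float (floor division preserves float type)

float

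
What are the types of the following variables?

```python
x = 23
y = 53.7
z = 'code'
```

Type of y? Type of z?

y is float; z is str

float, str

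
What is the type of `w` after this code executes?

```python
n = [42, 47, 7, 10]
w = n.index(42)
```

list.index() returns int

int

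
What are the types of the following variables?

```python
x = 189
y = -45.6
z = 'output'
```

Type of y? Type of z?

y is float; z is str

float, str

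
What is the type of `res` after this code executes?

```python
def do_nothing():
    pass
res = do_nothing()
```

A function with no return statement returns None

NoneType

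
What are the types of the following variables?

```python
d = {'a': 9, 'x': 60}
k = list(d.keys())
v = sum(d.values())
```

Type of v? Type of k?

sum of int values returns int; list(...) returns list

int, list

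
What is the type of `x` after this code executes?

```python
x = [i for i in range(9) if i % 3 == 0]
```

A list comprehension [...] produces a list

list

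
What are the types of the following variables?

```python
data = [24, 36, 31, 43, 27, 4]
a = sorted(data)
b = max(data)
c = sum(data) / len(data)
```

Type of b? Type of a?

max of ints returns int; sorted() returns list

int, list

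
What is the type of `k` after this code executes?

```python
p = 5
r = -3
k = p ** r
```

int ** negative int returns float

float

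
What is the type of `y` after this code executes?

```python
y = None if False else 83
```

Ternary: condition is False, else branch (83) taken → int

int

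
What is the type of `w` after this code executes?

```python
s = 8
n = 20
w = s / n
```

int / int always returns float in Python 3 (8 / 20 = 0.4)

float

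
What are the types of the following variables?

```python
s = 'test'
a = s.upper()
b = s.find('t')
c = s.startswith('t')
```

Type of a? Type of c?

str.upper() returns str; str.startswith() returns bool

str, bool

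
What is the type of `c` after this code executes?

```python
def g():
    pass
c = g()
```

A function with no return statement returns None

NoneType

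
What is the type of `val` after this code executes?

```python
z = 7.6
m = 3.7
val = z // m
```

float // float returns float (floor division preserves float type)

float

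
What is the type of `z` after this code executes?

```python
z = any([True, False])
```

any() returns bool

bool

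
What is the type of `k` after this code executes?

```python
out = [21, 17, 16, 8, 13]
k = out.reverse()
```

list.reverse() returns None

NoneType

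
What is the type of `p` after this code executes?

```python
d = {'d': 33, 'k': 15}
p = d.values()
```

.values() returns a dict_values view object

dict_values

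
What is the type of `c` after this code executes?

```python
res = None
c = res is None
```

'is' comparison returns bool

bool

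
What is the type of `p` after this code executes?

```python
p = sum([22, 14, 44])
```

sum() of ints returns int

int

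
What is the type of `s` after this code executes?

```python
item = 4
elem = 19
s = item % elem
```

int % int returns int (4 % 19 = 4)

int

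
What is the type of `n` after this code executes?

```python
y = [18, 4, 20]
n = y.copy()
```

list.copy() returns list

list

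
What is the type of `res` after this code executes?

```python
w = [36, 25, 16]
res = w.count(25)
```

list.count() returns int

int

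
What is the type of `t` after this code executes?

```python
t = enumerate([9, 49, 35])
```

enumerate() returns an enumerate iterator object

enumerate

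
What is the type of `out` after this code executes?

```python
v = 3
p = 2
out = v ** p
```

int ** positive int returns int (3 ** 2 = 9)

int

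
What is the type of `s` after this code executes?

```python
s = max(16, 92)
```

max() of ints returns int

int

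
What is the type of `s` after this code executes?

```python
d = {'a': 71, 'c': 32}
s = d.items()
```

dict.items() returns a dict_items view

dict_items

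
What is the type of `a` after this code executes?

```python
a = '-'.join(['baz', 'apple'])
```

str.join() returns str

str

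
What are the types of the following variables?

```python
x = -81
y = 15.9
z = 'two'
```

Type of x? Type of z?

x is int; z is str

int, str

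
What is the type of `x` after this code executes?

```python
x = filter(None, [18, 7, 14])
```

filter() returns a filter iterator object

filter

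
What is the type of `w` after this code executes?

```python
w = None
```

None has type NoneType

NoneType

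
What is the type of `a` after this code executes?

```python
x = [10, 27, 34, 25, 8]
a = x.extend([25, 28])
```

list.extend() returns None

NoneType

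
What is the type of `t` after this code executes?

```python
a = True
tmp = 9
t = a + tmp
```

bool + int returns int (True is 1, so 1 + 9 = 10)

int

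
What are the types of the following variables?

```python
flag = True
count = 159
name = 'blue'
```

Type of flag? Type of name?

flag is bool; name is str

bool, str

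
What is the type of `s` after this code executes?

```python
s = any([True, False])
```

any() returns bool

bool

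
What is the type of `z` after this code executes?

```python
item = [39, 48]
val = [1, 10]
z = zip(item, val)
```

zip() returns a zip iterator object

zip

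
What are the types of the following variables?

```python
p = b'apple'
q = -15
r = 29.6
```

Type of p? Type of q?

p is bytes; q is int

bytes, int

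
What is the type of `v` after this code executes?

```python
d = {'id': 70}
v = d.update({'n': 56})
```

dict.update() returns None

NoneType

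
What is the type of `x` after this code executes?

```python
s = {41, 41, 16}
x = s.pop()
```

Popping from a set of ints returns int

int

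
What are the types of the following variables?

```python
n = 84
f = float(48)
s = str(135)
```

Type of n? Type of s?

n is int; s is str

int, str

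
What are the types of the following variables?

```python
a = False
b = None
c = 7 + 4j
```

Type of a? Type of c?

a is bool; c is complex

bool, complex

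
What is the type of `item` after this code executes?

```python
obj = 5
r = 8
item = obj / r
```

int / int always returns float in Python 3 (5 / 8 = 0.625)

float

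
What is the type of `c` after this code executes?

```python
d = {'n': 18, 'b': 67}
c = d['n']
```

Accessing dict[str, int] with key 'n' returns int value 18

int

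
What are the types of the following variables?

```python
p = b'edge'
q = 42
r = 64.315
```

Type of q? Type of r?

q is int; r is float

int, float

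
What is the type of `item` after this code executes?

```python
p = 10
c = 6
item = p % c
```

int % int returns int (10 % 6 = 4)

int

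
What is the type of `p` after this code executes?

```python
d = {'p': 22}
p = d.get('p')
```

dict.get() returns the value (int) when key is found

int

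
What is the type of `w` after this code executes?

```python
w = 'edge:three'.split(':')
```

str.split() returns list

list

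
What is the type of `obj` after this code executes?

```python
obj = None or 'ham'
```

'or' with None returns the other value ('ham', str)

str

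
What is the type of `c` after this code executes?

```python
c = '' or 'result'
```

'or' returns first truthy value ('result', which is str)

str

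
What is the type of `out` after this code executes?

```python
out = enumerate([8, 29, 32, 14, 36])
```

enumerate() returns an enumerate iterator object

enumerate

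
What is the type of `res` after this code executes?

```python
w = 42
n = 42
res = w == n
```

Equality comparison returns bool

bool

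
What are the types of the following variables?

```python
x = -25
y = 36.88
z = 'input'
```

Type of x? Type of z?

x is int; z is str

int, str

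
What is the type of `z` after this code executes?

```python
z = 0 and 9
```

'and' returns the first falsy value (0, which is int)

int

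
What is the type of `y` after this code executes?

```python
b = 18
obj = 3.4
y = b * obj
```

int * float returns float (18 * 3.4 = 61.2)

float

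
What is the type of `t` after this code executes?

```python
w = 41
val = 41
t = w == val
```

Equality comparison returns bool

bool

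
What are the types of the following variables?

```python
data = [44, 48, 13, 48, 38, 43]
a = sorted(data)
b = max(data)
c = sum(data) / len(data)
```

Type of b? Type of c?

max of ints returns int; int / int returns float

int, float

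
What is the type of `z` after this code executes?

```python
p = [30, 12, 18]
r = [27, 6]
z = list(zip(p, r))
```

list(zip(...)) returns a list of tuples

list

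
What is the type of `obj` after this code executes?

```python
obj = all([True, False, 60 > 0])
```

all() returns bool

bool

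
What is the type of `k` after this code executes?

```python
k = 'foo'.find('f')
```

str.find() returns int (index, or -1)

int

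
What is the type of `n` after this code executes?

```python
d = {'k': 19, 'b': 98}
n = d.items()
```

dict.items() returns a dict_items view

dict_items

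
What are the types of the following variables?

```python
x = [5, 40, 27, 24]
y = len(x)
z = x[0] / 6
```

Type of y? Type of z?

len() returns int; int / int returns float

int, float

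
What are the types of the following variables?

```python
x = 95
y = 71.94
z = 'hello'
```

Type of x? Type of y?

x is int; y is float

int, float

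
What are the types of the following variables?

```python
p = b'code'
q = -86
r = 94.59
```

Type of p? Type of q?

p is bytes; q is int

bytes, int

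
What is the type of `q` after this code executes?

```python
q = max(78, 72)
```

max() of ints returns int

int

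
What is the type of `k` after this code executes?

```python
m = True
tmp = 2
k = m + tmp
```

bool + int returns int (True is 1, so 1 + 2 = 3)

int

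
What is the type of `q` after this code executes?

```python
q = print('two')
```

print() returns None

NoneType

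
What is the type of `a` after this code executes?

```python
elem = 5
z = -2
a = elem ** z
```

int ** negative int returns float

float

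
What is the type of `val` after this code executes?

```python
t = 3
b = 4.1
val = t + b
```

int + float returns float (3 + 4.1 = 7.1)

float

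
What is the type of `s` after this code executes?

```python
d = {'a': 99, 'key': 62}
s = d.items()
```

dict.items() returns a dict_items view

dict_items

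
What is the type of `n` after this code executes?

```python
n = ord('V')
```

ord() returns int (Unicode code point)

int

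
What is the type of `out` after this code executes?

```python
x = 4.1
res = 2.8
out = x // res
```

float // float returns float (floor division preserves float type)

float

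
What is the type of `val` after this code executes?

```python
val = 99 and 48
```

'and' returns the last value when all truthy (48, which is int)

int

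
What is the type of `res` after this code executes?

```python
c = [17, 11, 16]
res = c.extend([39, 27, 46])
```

list.extend() returns None

NoneType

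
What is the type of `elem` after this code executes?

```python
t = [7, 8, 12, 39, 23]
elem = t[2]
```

Indexing a list of ints returns int (t[2] = 12)

int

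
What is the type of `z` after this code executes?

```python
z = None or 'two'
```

'or' with None returns the other value ('two', str)

str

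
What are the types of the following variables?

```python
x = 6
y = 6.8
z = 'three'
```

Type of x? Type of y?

x is int; y is float

int, float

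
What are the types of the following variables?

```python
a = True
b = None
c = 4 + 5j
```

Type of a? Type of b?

a is bool; b is NoneType

bool, NoneType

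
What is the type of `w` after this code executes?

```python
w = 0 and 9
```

'and' returns the first falsy value (0, which is int)

int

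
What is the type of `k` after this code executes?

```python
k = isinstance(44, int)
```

isinstance() returns bool

bool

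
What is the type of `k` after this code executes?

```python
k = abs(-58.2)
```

abs() of float returns float

float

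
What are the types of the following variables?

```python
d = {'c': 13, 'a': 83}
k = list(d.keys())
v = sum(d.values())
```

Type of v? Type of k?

sum of int values returns int; list(...) returns list

int, list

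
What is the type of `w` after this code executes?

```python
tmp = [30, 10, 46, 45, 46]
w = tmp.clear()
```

list.clear() returns None

NoneType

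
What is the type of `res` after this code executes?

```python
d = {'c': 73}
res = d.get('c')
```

dict.get() returns the value (int) when key is found

int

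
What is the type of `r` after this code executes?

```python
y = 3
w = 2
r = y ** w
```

int ** positive int returns int (3 ** 2 = 9)

int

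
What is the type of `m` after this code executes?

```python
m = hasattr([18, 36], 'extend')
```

hasattr() returns bool

bool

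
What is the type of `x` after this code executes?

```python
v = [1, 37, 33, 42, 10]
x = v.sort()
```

list.sort() returns None (sorts in place)

NoneType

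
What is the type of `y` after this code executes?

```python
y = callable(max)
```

callable() returns bool

bool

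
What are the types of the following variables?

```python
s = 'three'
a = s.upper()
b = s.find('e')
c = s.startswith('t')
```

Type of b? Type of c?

str.find() returns int; str.startswith() returns bool

int, bool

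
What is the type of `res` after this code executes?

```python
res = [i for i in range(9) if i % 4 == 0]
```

A list comprehension [...] produces a list

list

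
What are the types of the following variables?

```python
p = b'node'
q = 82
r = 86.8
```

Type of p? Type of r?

p is bytes; r is float

bytes, float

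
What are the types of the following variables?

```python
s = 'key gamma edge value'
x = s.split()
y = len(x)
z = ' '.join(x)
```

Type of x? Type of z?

str.split() returns list; str.join() returns str

list, str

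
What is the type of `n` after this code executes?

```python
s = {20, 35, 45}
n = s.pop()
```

Popping from a set of ints returns int

int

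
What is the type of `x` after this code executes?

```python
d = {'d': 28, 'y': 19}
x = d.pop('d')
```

dict.pop() returns the value (int)

int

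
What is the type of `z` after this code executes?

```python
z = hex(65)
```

hex() returns str representation

str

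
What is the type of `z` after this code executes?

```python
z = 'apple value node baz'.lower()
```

str.lower() returns str

str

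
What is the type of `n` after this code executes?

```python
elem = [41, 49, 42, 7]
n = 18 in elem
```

'in' operator returns bool

bool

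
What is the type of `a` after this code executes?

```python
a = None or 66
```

'or' with None returns the other value (66, int)

int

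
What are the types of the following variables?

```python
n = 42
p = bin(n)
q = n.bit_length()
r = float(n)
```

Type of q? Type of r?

int.bit_length() returns int; float() returns float

int, float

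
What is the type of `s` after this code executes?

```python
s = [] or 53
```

'or' returns first truthy value (53, which is int)

int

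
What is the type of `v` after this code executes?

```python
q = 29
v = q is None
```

'is' comparison returns bool

bool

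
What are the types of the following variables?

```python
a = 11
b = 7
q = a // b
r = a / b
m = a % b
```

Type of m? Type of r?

int % int returns int; int / int returns float

int, float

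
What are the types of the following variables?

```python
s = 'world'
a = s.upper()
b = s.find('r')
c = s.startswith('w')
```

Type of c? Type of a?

str.startswith() returns bool; str.upper() returns str

bool, str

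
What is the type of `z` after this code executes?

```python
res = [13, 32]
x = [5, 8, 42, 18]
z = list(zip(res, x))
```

list(zip(...)) returns a list of tuples

list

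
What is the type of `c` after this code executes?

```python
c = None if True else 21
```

Ternary: condition is True, if branch (None) taken → NoneType

NoneType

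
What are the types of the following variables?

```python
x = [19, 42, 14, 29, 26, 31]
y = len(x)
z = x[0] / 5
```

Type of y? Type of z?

len() returns int; int / int returns float

int, float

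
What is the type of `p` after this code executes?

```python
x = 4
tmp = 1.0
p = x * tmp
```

int * float returns float (4 * 1.0 = 4.0)

float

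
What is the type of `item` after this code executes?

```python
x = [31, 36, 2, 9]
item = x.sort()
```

list.sort() returns None (sorts in place)

NoneType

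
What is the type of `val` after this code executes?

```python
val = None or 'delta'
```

'or' with None returns the other value ('delta', str)

str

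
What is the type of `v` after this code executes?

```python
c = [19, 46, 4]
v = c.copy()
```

list.copy() returns list

list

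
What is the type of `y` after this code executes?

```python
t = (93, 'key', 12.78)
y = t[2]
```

Index 2 of tuple is 12.78 which is float

float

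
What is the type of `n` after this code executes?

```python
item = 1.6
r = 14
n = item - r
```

float - int returns float (1.6 - 14 = -12.4)

float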